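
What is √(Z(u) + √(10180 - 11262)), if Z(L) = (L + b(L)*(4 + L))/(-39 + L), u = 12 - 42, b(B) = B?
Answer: √(-5750 + 529*I*√1082)/23 ≈ 3.4477 + 4.7704*I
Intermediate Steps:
u = -30
Z(L) = (L + L*(4 + L))/(-39 + L)
√(Z(u) + √(10180 - 11262)) = √(-30*(5 - 30)/(-39 - 30) + √(10180 - 11262)) = √(-30*(-25)/(-69) + √(-1082)) = √(-30*(-1/69)*(-25) + I*√1082) = √(-250/23 + I*√1082)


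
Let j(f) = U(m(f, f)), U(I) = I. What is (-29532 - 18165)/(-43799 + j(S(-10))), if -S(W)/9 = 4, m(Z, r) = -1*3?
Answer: 47697/43802 ≈ 1.0889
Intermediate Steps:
m(Z, r) = -3
S(W) = -36 (S(W) = -9*4 = -36)
j(f) = -3
(-29532 - 18165)/(-43799 + j(S(-10))) = (-29532 - 18165)/(-43799 - 3) = -47697/(-43802) = -47697*(-1/43802) = 47697/43802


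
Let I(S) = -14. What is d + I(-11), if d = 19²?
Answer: 347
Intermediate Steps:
d = 361
d + I(-11) = 361 - 14 = 347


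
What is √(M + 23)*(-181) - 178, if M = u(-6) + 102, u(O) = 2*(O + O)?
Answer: -178 - 181*√101 ≈ -1997.0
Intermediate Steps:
u(O) = 4*O (u(O) = 2*(2*O) = 4*O)
M = 78 (M = 4*(-6) + 102 = -24 + 102 = 78)
√(M + 23)*(-181) - 178 = √(78 + 23)*(-181) - 178 = √101*(-181) - 178 = -181*√101 - 178 = -178 - 181*√101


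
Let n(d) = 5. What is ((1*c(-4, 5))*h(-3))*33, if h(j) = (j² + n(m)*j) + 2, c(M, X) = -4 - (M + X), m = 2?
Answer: 660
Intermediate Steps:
c(M, X) = -4 - M - X (c(M, X) = -4 + (-M - X) = -4 - M - X)
h(j) = 2 + j² + 5*j (h(j) = (j² + 5*j) + 2 = 2 + j² + 5*j)
((1*c(-4, 5))*h(-3))*33 = ((1*(-4 - 1*(-4) - 1*5))*(2 + (-3)² + 5*(-3)))*33 = ((1*(-4 + 4 - 5))*(2 + 9 - 15))*33 = ((1*(-5))*(-4))*33 = -5*(-4)*33 = 20*33 = 660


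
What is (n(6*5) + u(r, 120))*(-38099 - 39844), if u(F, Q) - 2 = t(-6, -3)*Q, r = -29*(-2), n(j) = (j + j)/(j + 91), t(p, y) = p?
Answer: 6766855374/121 ≈ 5.5924e+7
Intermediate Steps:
n(j) = 2*j/(91 + j) (n(j) = (2*j)/(91 + j) = 2*j/(91 + j))
r = 58
u(F, Q) = 2 - 6*Q
(n(6*5) + u(r, 120))*(-38099 - 39844) = (2*(6*5)/(91 + 6*5) + (2 - 6*120))*(-38099 - 39844) = (2*30/(91 + 30) + (2 - 720))*(-77943) = (2*30/121 - 718)*(-77943) = (2*30*(1/121) - 718)*(-77943) = (60/121 - 718)*(-77943) = -86818/121*(-77943) = 6766855374/121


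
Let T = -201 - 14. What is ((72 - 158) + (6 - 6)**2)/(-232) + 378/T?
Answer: -34603/24940 ≈ -1.3874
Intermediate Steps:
T = -215
((72 - 158) + (6 - 6)**2)/(-232) + 378/T = ((72 - 158) + (6 - 6)**2)/(-232) + 378/(-215) = (-86 + 0**2)*(-1/232) + 378*(-1/215) = (-86 + 0)*(-1/232) - 378/215 = -86*(-1/232) - 378/215 = 43/116 - 378/215 = -34603/24940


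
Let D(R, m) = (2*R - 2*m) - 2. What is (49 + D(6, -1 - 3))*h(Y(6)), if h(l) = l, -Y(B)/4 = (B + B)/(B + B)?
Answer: -268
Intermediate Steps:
Y(B) = -4 (Y(B) = -4*(B + B)/(B + B) = -4*2*B/(2*B) = -4*2*B*1/(2*B) = -4*1 = -4)
D(R, m) = -2 - 2*m + 2*R (D(R, m) = (-2*m + 2*R) - 2 = -2 - 2*m + 2*R)
(49 + D(6, -1 - 3))*h(Y(6)) = (49 + (-2 - 2*(-1 - 3) + 2*6))*(-4) = (49 + (-2 - 2*(-4) + 12))*(-4) = (49 + (-2 + 8 + 12))*(-4) = (49 + 18)*(-4) = 67*(-4) = -268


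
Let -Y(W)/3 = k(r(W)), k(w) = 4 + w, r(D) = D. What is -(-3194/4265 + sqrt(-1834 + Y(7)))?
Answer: 3194/4265 - I*sqrt(1867) ≈ 0.74889 - 43.209*I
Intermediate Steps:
Y(W) = -12 - 3*W (Y(W) = -3*(4 + W) = -12 - 3*W)
-(-3194/4265 + sqrt(-1834 + Y(7))) = -(-3194/4265 + sqrt(-1834 + (-12 - 3*7))) = -(-3194*1/4265 + sqrt(-1834 + (-12 - 21))) = -(-3194/4265 + sqrt(-1834 - 33)) = -(-3194/4265 + sqrt(-1867)) = -(-3194/4265 + I*sqrt(1867)) = 3194/4265 - I*sqrt(1867)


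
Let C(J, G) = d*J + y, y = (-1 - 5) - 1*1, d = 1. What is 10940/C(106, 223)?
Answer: 10940/99 ≈ 110.51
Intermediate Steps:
y = -7 (y = -6 - 1 = -7)
C(J, G) = -7 + J (C(J, G) = 1*J - 7 = J - 7 = -7 + J)
10940/C(106, 223) = 10940/(-7 + 106) = 10940/99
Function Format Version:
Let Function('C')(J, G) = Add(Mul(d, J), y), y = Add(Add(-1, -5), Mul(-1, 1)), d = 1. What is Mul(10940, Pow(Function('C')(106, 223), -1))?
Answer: Rational(10940, 99) ≈ 110.51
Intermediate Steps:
y = -7 (y = Add(-6, -1) = -7)
Function('C')(J, G) = Add(-7, J) (Function('C')(J, G) = Add(Mul(1, J), -7) = Add(J, -7) = Add(-7, J))
Mul(10940, Pow(Function('C')(106, 223), -1)) = Mul(10940, Pow(Add(-7, 106), -1)) = Mul(10940, Pow(99, -1)) = Mul(10940, Rational(1, 99)) = Rational(10940, 99)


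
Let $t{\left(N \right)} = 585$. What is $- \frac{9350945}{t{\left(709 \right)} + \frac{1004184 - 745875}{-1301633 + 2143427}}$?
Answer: $- \frac{2623856465110}{164235933} \approx -15976.0$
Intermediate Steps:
$- \frac{9350945}{t{\left(709 \right)} + \frac{1004184 - 745875}{-1301633 + 2143427}} = - \frac{9350945}{585 + \frac{1004184 - 745875}{-1301633 + 2143427}} = - \frac{9350945}{585 + \frac{258309}{841794}} = - \frac{9350945}{585 + 258309 \cdot \frac{1}{841794}} = - \frac{9350945}{585 + \frac{86103}{280598}} = - \frac{9350945}{\frac{164235933}{280598}} = \left(-9350945\right) \frac{280598}{164235933} = - \frac{2623856465110}{164235933}$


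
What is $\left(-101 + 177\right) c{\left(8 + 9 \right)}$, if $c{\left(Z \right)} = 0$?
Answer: $0$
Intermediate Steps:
$\left(-101 + 177\right) c{\left(8 + 9 \right)} = \left(-101 + 177\right) 0 = 76 \cdot 0 = 0$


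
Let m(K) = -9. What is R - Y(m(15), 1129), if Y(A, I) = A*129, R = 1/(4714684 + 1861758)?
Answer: 7635249163/6576442 ≈ 1161.0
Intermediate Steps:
R = 1/6576442 ≈ 1.5206e-7
Y(A, I) = 129*A
R - Y(m(15), 1129) = 1/6576442 - 129*(-9) = 1/6576442 - 1*(-1161) = 1/6576442 + 1161 = 7635249163/6576442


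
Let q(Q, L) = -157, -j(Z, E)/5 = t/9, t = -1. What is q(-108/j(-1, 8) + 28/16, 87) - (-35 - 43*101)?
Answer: 4221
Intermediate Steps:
j(Z, E) = 5/9 (j(Z, E) = -(-5)/9 = -5*(-1/9) = 5/9)
q(-108/j(-1, 8) + 28/16, 87) - (-35 - 43*101) = -157 - (-35 - 43*101) = -157 - (-35 - 4343) = -157 - 1*(-4378) = -157 + 4378 = 4221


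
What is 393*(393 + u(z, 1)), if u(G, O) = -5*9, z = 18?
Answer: 136764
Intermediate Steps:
u(G, O) = -45
393*(393 + u(z, 1)) = 393*(393 - 45) = 393*348 = 136764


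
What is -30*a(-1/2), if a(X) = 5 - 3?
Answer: -60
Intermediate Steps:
a(X) = 2
-30*a(-1/2) = -30*2 = -60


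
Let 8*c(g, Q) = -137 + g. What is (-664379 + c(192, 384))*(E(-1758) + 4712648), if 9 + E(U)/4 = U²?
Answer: -22688132674509/2 ≈ -1.1344e+13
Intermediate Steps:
c(g, Q) = -137/8 + g/8 (c(g, Q) = (-137 + g)/8 = -137/8 + g/8)
E(U) = -36 + 4*U²
(-664379 + c(192, 384))*(E(-1758) + 4712648) = (-664379 + (-137/8 + (⅛)*192))*((-36 + 4*(-1758)²) + 4712648) = (-664379 + (-137/8 + 24))*((-36 + 4*3090564) + 4712648) = (-664379 + 55/8)*((-36 + 12362256) + 4712648) = -5314977*(12362220 + 4712648)/8 = -5314977/8*17074868 = -22688132674509/2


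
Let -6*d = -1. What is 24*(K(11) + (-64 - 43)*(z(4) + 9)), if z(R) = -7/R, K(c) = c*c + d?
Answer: -15710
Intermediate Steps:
d = 1/6 (d = -1/6*(-1) = 1/6 ≈ 0.16667)
K(c) = 1/6 + c**2 (K(c) = c*c + 1/6 = c**2 + 1/6 = 1/6 + c**2)
24*(K(11) + (-64 - 43)*(z(4) + 9)) = 24*((1/6 + 11**2) + (-64 - 43)*(-7/4 + 9)) = 24*((1/6 + 121) - 107*(-7*1/4 + 9)) = 24*(727/6 - 107*(-7/4 + 9)) = 24*(727/6 - 107*29/4) = 24*(727/6 - 3103/4) = 24*(-7855/12) = -15710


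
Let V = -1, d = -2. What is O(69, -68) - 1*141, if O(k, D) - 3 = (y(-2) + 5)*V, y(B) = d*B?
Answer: -147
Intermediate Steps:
y(B) = -2*B
O(k, D) = -6 (O(k, D) = 3 + (-2*(-2) + 5)*(-1) = 3 + (4 + 5)*(-1) = 3 + 9*(-1) = 3 - 9 = -6)
O(69, -68) - 1*141 = -6 - 1*141 = -6 - 141 = -147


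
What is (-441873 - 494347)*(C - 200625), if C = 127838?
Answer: 68144645140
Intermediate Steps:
(-441873 - 494347)*(C - 200625) = (-441873 - 494347)*(127838 - 200625) = -936220*(-72787) = 68144645140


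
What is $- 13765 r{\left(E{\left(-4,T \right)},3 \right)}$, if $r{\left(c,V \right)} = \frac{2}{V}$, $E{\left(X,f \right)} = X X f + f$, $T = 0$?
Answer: $- \frac{27530}{3} \approx -9176.7$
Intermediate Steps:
$E{\left(X,f \right)} = f + f X^{2}$ ($E{\left(X,f \right)} = X^{2} f + f = f X^{2} + f = f + f X^{2}$)
$- 13765 r{\left(E{\left(-4,T \right)},3 \right)} = - 13765 \cdot \frac{2}{3} = - 13765 \cdot 2 \cdot \frac{1}{3} = \left(-13765\right) \frac{2}{3} = - \frac{27530}{3}$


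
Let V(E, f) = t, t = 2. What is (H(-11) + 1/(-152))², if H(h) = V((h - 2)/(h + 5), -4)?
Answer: 91809/23104 ≈ 3.9737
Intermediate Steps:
V(E, f) = 2
H(h) = 2
(H(-11) + 1/(-152))² = (2 + 1/(-152))² = (2 - 1/152)² = (303/152)² = 91809/23104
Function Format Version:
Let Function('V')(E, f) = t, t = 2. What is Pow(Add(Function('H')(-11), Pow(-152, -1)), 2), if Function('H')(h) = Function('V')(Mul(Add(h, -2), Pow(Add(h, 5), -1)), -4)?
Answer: Rational(91809, 23104) ≈ 3.9737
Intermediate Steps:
Function('V')(E, f) = 2
Function('H')(h) = 2
Pow(Add(Function('H')(-11), Pow(-152, -1)), 2) = Pow(Add(2, Pow(-152, -1)), 2) = Pow(Add(2, Rational(-1, 152)), 2) = Pow(Rational(303, 152), 2) = Rational(91809, 23104)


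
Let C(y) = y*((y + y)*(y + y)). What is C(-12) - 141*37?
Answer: -12129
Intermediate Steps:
C(y) = 4*y³ (C(y) = y*((2*y)*(2*y)) = y*(4*y²) = 4*y³)
C(-12) - 141*37 = 4*(-12)³ - 141*37 = 4*(-1728) - 5217 = -6912 - 5217 = -12129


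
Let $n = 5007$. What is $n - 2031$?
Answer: $2976$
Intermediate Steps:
$n - 2031 = 5007 - 2031 = 2976$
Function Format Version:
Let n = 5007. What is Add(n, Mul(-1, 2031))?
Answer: 2976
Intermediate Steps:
Add(n, Mul(-1, 2031)) = Add(5007, Mul(-1, 2031)) = Add(5007, -2031) = 2976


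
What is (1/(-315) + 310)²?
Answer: 9535327201/99225 ≈ 96098.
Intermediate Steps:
(1/(-315) + 310)² = (-1/315 + 310)² = (97649/315)² = 9535327201/99225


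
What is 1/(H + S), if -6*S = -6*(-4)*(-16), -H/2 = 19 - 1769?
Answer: 1/3564 ≈ 0.00028058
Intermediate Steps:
H = 3500 (H = -2*(19 - 1769) = -2*(-1750) = 3500)
S = 64 (S = -(-6*(-4))*(-16)/6 = -4*(-16) = -⅙*(-384) = 64)
1/(H + S) = 1/(3500 + 64) = 1/3564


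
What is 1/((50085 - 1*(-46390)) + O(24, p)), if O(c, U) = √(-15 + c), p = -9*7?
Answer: 1/96478 ≈ 1.0365e-5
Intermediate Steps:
p = -63
1/((50085 - 1*(-46390)) + O(24, p)) = 1/((50085 - 1*(-46390)) + √(-15 + 24)) = 1/((50085 + 46390) + √9) = 1/(96475 + 3) = 1/96478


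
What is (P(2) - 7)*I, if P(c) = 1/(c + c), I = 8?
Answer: -54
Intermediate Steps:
P(c) = 1/(2*c)
(P(2) - 7)*I = ((½)/2 - 7)*8 = ((½)*(½) - 7)*8 = (¼ - 7)*8 = -27/4*8 = -54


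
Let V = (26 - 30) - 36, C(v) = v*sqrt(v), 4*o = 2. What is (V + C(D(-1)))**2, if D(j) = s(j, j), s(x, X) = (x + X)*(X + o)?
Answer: 1521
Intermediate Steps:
o = 1/2 (o = (1/4)*2 = 1/2 ≈ 0.50000)
s(x, X) = (1/2 + X)*(X + x) (s(x, X) = (x + X)*(X + 1/2) = (X + x)*(1/2 + X) = (1/2 + X)*(X + x))
D(j) = j + 2*j**2 (D(j) = j**2 + j/2 + j/2 + j*j = j**2 + j/2 + j/2 + j**2 = j + 2*j**2)
C(v) = v**(3/2)
V = -40 (V = -4 - 36 = -40)
(V + C(D(-1)))**2 = (-40 + (-(1 + 2*(-1)))**(3/2))**2 = (-40 + (-(1 - 2))**(3/2))**2 = (-40 + (-1*(-1))**(3/2))**2 = (-40 + 1**(3/2))**2 = (-40 + 1)**2 = (-39)**2 = 1521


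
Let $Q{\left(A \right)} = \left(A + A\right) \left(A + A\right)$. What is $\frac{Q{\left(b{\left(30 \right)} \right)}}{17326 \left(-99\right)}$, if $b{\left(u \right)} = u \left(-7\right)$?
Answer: $- \frac{9800}{95293} \approx -0.10284$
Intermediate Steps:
$b{\left(u \right)} = - 7 u$
$Q{\left(A \right)} = 4 A^{2}$ ($Q{\left(A \right)} = 2 A 2 A = 4 A^{2}$)
$\frac{Q{\left(b{\left(30 \right)} \right)}}{17326 \left(-99\right)} = \frac{4 \left(\left(-7\right) 30\right)^{2}}{17326 \left(-99\right)} = \frac{4 \left(-210\right)^{2}}{-1715274} = 4 \cdot 44100 \left(- \frac{1}{1715274}\right) = 176400 \left(- \frac{1}{1715274}\right) = - \frac{9800}{95293}$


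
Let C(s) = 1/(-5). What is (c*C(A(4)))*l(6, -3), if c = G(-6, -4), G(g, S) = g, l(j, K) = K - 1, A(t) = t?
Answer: -24/5 ≈ -4.8000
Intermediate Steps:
l(j, K) = -1 + K
c = -6
C(s) = -1/5
(c*C(A(4)))*l(6, -3) = (-6*(-1/5))*(-1 - 3) = (6/5)*(-4) = -24/5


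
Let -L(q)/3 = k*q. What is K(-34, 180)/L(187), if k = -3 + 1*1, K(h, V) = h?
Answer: -1/33 ≈ -0.030303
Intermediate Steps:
k = -2 (k = -3 + 1 = -2)
L(q) = 6*q (L(q) = -(-6)*q = 6*q)
K(-34, 180)/L(187) = -34/(6*187) = -34/1122 = -34*1/1122 = -1/33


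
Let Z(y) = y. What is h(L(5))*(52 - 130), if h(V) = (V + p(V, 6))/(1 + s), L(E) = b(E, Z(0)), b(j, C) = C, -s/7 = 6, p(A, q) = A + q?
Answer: 468/41 ≈ 11.415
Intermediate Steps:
s = -42 (s = -7*6 = -42)
L(E) = 0
h(V) = -6/41 - 2*V/41 (h(V) = (V + (V + 6))/(1 - 42) = (V + (6 + V))/(-41) = (6 + 2*V)*(-1/41) = -6/41 - 2*V/41)
h(L(5))*(52 - 130) = (-6/41 - 2/41*0)*(52 - 130) = (-6/41 + 0)*(-78) = -6/41*(-78) = 468/41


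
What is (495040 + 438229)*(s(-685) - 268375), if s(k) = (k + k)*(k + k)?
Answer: 1501186518225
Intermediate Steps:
s(k) = 4*k² (s(k) = (2*k)*(2*k) = 4*k²)
(495040 + 438229)*(s(-685) - 268375) = (495040 + 438229)*(4*(-685)² - 268375) = 933269*(4*469225 - 268375) = 933269*(1876900 - 268375) = 933269*1608525 = 1501186518225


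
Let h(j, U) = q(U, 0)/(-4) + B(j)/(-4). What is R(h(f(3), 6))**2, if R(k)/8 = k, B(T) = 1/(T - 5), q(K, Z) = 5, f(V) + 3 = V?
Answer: 2304/25 ≈ 92.160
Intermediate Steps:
f(V) = -3 + V
B(T) = 1/(-5 + T)
h(j, U) = -5/4 - 1/(4*(-5 + j)) (h(j, U) = 5/(-4) + 1/((-5 + j)*(-4)) = 5*(-1/4) - 1/4/(-5 + j) = -5/4 - 1/(4*(-5 + j)))
R(k) = 8*k
R(h(f(3), 6))**2 = (8*((24 - 5*(-3 + 3))/(4*(-5 + (-3 + 3)))))**2 = (8*((24 - 5*0)/(4*(-5 + 0))))**2 = (8*((1/4)*(24 + 0)/(-5)))**2 = (8*((1/4)*(-1/5)*24))**2 = (8*(-6/5))**2 = (-48/5)**2 = 2304/25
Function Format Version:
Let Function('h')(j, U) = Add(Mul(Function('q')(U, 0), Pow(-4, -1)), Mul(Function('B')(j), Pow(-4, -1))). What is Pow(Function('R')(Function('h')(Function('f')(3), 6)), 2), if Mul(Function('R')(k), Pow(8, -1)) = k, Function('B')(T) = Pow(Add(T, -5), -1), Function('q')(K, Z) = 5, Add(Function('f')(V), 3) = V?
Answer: Rational(2304, 25) ≈ 92.160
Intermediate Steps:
Function('f')(V) = Add(-3, V)
Function('B')(T) = Pow(Add(-5, T), -1)
Function('h')(j, U) = Add(Rational(-5, 4), Mul(Rational(-1, 4), Pow(Add(-5, j), -1))) (Function('h')(j, U) = Add(Mul(5, Pow(-4, -1)), Mul(Pow(Add(-5, j), -1), Pow(-4, -1))) = Add(Mul(5, Rational(-1, 4)), Mul(Pow(Add(-5, j), -1), Rational(-1, 4))) = Add(Rational(-5, 4), Mul(Rational(-1, 4), Pow(Add(-5, j), -1))))
Function('R')(k) = Mul(8, k)
Pow(Function('R')(Function('h')(Function('f')(3), 6)), 2) = Pow(Mul(8, Mul(Rational(1, 4), Pow(Add(-5, Add(-3, 3)), -1), Add(24, Mul(-5, Add(-3, 3))))), 2) = Pow(Mul(8, Mul(Rational(1, 4), Pow(Add(-5, 0), -1), Add(24, Mul(-5, 0)))), 2) = Pow(Mul(8, Mul(Rational(1, 4), Pow(-5, -1), Add(24, 0))), 2) = Pow(Mul(8, Mul(Rational(1, 4), Rational(-1, 5), 24)), 2) = Pow(Mul(8, Rational(-6, 5)), 2) = Pow(Rational(-48, 5), 2) = Rational(2304, 25)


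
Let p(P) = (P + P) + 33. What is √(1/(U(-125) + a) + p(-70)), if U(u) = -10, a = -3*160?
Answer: I*√524310/70 ≈ 10.344*I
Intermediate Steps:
a = -480
p(P) = 33 + 2*P (p(P) = 2*P + 33 = 33 + 2*P)
√(1/(U(-125) + a) + p(-70)) = √(1/(-10 - 480) + (33 + 2*(-70))) = √(1/(-490) + (33 - 140)) = √(-1/490 - 107) = √(-52431/490) = I*√524310/70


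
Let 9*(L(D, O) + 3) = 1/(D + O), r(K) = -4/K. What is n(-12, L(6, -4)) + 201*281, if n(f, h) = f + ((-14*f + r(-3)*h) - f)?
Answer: 1529417/27 ≈ 56645.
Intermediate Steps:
L(D, O) = -3 + 1/(9*(D + O))
n(f, h) = -14*f + 4*h/3 (n(f, h) = f + ((-14*f + (-4/(-3))*h) - f) = f + ((-14*f + (-4*(-⅓))*h) - f) = f + ((-14*f + 4*h/3) - f) = f + (-15*f + 4*h/3) = -14*f + 4*h/3)
n(-12, L(6, -4)) + 201*281 = (-14*(-12) + 4*((⅑ - 3*6 - 3*(-4))/(6 - 4))/3) + 201*281 = (168 + 4*((⅑ - 18 + 12)/2)/3) + 56481 = (168 + 4*((½)*(-53/9))/3) + 56481 = (168 + (4/3)*(-53/18)) + 56481 = (168 - 106/27) + 56481 = 4430/27 + 56481 = 1529417/27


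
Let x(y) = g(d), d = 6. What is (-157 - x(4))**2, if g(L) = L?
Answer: 26569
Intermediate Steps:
x(y) = 6
(-157 - x(4))**2 = (-157 - 1*6)**2 = (-157 - 6)**2 = (-163)**2 = 26569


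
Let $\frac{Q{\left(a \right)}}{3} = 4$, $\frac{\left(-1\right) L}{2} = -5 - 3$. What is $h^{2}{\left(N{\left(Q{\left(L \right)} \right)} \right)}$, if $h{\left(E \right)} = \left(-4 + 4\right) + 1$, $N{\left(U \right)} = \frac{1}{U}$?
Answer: $1$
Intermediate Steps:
$L = 16$ ($L = - 2 \left(-5 - 3\right) = \left(-2\right) \left(-8\right) = 16$)
$Q{\left(a \right)} = 12$ ($Q{\left(a \right)} = 3 \cdot 4 = 12$)
$h{\left(E \right)} = 1$ ($h{\left(E \right)} = 0 + 1 = 1$)
$h^{2}{\left(N{\left(Q{\left(L \right)} \right)} \right)} = 1^{2} = 1$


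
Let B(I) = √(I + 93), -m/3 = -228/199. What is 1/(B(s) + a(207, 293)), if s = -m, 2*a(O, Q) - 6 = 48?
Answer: 1791/42416 - √3546777/127248 ≈ 0.027424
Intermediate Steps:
m = 684/199 (m = -(-684)/199 = -3*(-228/199) = 684/199 ≈ 3.4372)
a(O, Q) = 27 (a(O, Q) = 3 + (½)*48 = 3 + 24 = 27)
s = -684/199 (s = -1*684/199 = -684/199 ≈ -3.4372)
B(I) = √(93 + I)
1/(B(s) + a(207, 293)) = 1/(√(93 - 684/199) + 27) = 1/(√(17823/199) + 27) = 1/(√3546777/199 + 27) = 1/(27 + √3546777/199)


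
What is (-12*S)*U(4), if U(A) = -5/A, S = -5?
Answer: -75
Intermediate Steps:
(-12*S)*U(4) = (-12*(-5))*(-5/4) = 60*(-5*¼) = 60*(-5/4) = -75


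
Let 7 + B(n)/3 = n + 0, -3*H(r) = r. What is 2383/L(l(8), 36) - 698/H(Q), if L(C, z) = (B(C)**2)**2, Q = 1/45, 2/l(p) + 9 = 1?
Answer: 5398414789078/57289761 ≈ 94230.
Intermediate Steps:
l(p) = -1/4 (l(p) = 2/(-9 + 1) = 2/(-8) = 2*(-1/8) = -1/4)
Q = 1/45 ≈ 0.022222
H(r) = -r/3
B(n) = -21 + 3*n (B(n) = -21 + 3*(n + 0) = -21 + 3*n)
L(C, z) = (-21 + 3*C)**4 (L(C, z) = ((-21 + 3*C)**2)**2 = (-21 + 3*C)**4)
2383/L(l(8), 36) - 698/H(Q) = 2383/((81*(-7 - 1/4)**4)) - 698/((-1/3*1/45)) = 2383/((81*(-29/4)**4)) - 698/(-1/135) = 2383/((81*(707281/256))) - 698*(-135) = 2383/(57289761/256) + 94230 = 2383*(256/57289761) + 94230 = 610048/57289761 + 94230 = 5398414789078/57289761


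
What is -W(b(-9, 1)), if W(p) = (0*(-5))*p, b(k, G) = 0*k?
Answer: 0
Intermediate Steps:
b(k, G) = 0
W(p) = 0 (W(p) = 0*p = 0)
-W(b(-9, 1)) = -1*0 = 0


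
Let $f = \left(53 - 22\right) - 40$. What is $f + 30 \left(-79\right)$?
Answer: $-2379$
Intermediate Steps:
$f = -9$ ($f = 31 - 40 = -9$)
$f + 30 \left(-79\right) = -9 + 30 \left(-79\right) = -9 - 2370 = -2379$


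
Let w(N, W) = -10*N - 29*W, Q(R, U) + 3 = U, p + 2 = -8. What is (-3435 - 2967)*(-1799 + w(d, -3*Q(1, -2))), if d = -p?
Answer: 14942268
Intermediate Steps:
p = -10 (p = -2 - 8 = -10)
Q(R, U) = -3 + U
d = 10 (d = -1*(-10) = 10)
w(N, W) = -29*W - 10*N
(-3435 - 2967)*(-1799 + w(d, -3*Q(1, -2))) = (-3435 - 2967)*(-1799 + (-(-87)*(-3 - 2) - 10*10)) = -6402*(-1799 + (-(-87)*(-5) - 100)) = -6402*(-1799 + (-29*15 - 100)) = -6402*(-1799 + (-435 - 100)) = -6402*(-1799 - 535) = -6402*(-2334) = 14942268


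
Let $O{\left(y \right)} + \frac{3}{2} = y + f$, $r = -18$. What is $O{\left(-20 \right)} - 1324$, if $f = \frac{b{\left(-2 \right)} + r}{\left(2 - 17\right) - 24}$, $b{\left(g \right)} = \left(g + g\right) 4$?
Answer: $- \frac{104881}{78} \approx -1344.6$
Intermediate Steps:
$b{\left(g \right)} = 8 g$ ($b{\left(g \right)} = 2 g 4 = 8 g$)
$f = \frac{34}{39}$ ($f = \frac{8 \left(-2\right) - 18}{\left(2 - 17\right) - 24} = \frac{-16 - 18}{\left(2 - 17\right) - 24} = - \frac{34}{-15 - 24} = - \frac{34}{-39} = \left(-34\right) \left(- \frac{1}{39}\right) = \frac{34}{39} \approx 0.87179$)
$O{\left(y \right)} = - \frac{49}{78} + y$ ($O{\left(y \right)} = - \frac{3}{2} + \left(y + \frac{34}{39}\right) = - \frac{3}{2} + \left(\frac{34}{39} + y\right) = - \frac{49}{78} + y$)
$O{\left(-20 \right)} - 1324 = \left(- \frac{49}{78} - 20\right) - 1324 = - \frac{1609}{78} - 1324 = - \frac{104881}{78}$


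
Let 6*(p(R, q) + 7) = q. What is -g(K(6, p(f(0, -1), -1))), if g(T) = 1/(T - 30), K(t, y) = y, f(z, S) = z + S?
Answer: 6/223 ≈ 0.026906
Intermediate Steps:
f(z, S) = S + z
p(R, q) = -7 + q/6
g(T) = 1/(-30 + T)
-g(K(6, p(f(0, -1), -1))) = -1/(-30 + (-7 + (⅙)*(-1))) = -1/(-30 + (-7 - ⅙)) = -1/(-30 - 43/6) = -1/(-223/6) = -1*(-6/223) = 6/223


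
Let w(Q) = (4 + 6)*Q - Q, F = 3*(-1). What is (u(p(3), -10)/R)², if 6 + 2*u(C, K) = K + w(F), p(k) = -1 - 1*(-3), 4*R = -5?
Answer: 7396/25 ≈ 295.84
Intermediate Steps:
R = -5/4 (R = (¼)*(-5) = -5/4 ≈ -1.2500)
p(k) = 2 (p(k) = -1 + 3 = 2)
F = -3
w(Q) = 9*Q (w(Q) = 10*Q - Q = 9*Q)
u(C, K) = -33/2 + K/2 (u(C, K) = -3 + (K + 9*(-3))/2 = -3 + (K - 27)/2 = -3 + (-27 + K)/2 = -3 + (-27/2 + K/2) = -33/2 + K/2)
(u(p(3), -10)/R)² = ((-33/2 + (½)*(-10))/(-5/4))² = ((-33/2 - 5)*(-⅘))² = (-43/2*(-⅘))² = (86/5)² = 7396/25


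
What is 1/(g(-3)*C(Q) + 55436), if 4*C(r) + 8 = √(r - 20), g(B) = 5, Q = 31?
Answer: 886816/49152663341 - 20*√11/49152663341 ≈ 1.8041e-5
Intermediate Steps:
C(r) = -2 + √(-20 + r)/4 (C(r) = -2 + √(r - 20)/4 = -2 + √(-20 + r)/4)
1/(g(-3)*C(Q) + 55436) = 1/(5*(-2 + √(-20 + 31)/4) + 55436) = 1/(5*(-2 + √11/4) + 55436) = 1/((-10 + 5*√11/4) + 55436) = 1/(55426 + 5*√11/4)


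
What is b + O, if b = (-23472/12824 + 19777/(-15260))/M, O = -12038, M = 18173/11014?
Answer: -382304436019851/31753137710 ≈ -12040.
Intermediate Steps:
M = 18173/11014 (M = 18173*(1/11014) = 18173/11014 ≈ 1.6500)
b = -60164266871/31753137710 (b = (-23472/12824 + 19777/(-15260))/(18173/11014) = (-23472*1/12824 + 19777*(-1/15260))*(11014/18173) = (-2934/1603 - 19777/15260)*(11014/18173) = -10925053/3494540*11014/18173 = -60164266871/31753137710 ≈ -1.8948)
b + O = -60164266871/31753137710 - 12038 = -382304436019851/31753137710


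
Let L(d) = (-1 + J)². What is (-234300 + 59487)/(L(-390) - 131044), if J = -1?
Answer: 58271/43680 ≈ 1.3340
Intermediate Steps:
L(d) = 4 (L(d) = (-1 - 1)² = (-2)² = 4)
(-234300 + 59487)/(L(-390) - 131044) = (-234300 + 59487)/(4 - 131044) = -174813/(-131040) = -174813*(-1/131040) = 58271/43680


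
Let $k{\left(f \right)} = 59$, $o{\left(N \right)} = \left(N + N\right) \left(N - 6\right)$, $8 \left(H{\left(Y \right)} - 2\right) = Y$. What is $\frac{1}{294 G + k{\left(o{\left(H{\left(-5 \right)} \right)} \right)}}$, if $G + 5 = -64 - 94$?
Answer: $- \frac{1}{47863} \approx -2.0893 \cdot 10^{-5}$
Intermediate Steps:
$H{\left(Y \right)} = 2 + \frac{Y}{8}$
$o{\left(N \right)} = 2 N \left(-6 + N\right)$
$G = -163$ ($G = -5 - 158 = -163$)
$\frac{1}{294 G + k{\left(o{\left(H{\left(-5 \right)} \right)} \right)}} = \frac{1}{294 \left(-163\right) + 59} = \frac{1}{-47922 + 59} = \frac{1}{-47863} = - \frac{1}{47863}$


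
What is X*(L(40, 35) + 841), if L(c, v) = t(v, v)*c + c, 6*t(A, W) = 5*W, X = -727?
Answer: -4465961/3 ≈ -1.4887e+6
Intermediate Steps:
t(A, W) = 5*W/6 (t(A, W) = (5*W)/6 = 5*W/6)
L(c, v) = c + 5*c*v/6 (L(c, v) = (5*v/6)*c + c = 5*c*v/6 + c = c + 5*c*v/6)
X*(L(40, 35) + 841) = -727*((⅙)*40*(6 + 5*35) + 841) = -727*((⅙)*40*(6 + 175) + 841) = -727*((⅙)*40*181 + 841) = -727*(3620/3 + 841) = -727*6143/3 = -4465961/3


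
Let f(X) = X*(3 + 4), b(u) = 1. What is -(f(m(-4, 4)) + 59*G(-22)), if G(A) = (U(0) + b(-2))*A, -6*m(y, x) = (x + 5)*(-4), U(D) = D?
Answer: 1256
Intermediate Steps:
m(y, x) = 10/3 + 2*x/3 (m(y, x) = -(x + 5)*(-4)/6 = -(5 + x)*(-4)/6 = -(-20 - 4*x)/6 = 10/3 + 2*x/3)
f(X) = 7*X (f(X) = X*7 = 7*X)
G(A) = A (G(A) = (0 + 1)*A = 1*A = A)
-(f(m(-4, 4)) + 59*G(-22)) = -(7*(10/3 + (⅔)*4) + 59*(-22)) = -(7*(10/3 + 8/3) - 1298) = -(7*6 - 1298) = -(42 - 1298) = -1*(-1256) = 1256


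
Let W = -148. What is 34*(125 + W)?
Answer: -782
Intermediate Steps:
34*(125 + W) = 34*(125 - 148) = 34*(-23) = -782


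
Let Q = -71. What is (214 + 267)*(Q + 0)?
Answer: -34151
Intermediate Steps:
(214 + 267)*(Q + 0) = (214 + 267)*(-71 + 0) = 481*(-71) = -34151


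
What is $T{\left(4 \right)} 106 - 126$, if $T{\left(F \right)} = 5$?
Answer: $404$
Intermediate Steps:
$T{\left(4 \right)} 106 - 126 = 5 \cdot 106 - 126 = 530 - 126 = 404$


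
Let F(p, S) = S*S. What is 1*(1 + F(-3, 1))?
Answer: 2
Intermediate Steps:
F(p, S) = S²
1*(1 + F(-3, 1)) = 1*(1 + 1²) = 1*(1 + 1) = 1*2 = 2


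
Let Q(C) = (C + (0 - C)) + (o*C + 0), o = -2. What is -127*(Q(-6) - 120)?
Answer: 13716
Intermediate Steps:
Q(C) = -2*C (Q(C) = (C + (0 - C)) + (-2*C + 0) = (C - C) - 2*C = 0 - 2*C = -2*C)
-127*(Q(-6) - 120) = -127*(-2*(-6) - 120) = -127*(12 - 120) = -127*(-108) = 13716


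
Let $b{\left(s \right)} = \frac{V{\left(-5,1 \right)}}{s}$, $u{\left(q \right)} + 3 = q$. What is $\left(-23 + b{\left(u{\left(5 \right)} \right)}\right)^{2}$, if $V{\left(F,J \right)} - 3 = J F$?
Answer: $576$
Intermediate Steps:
$V{\left(F,J \right)} = 3 + F J$ ($V{\left(F,J \right)} = 3 + J F = 3 + F J$)
$u{\left(q \right)} = -3 + q$
$b{\left(s \right)} = - \frac{2}{s}$ ($b{\left(s \right)} = \frac{3 - 5}{s} = - \frac{2}{s}$)
$\left(-23 + b{\left(u{\left(5 \right)} \right)}\right)^{2} = \left(-23 - \frac{2}{-3 + 5}\right)^{2} = \left(-23 - \frac{2}{2}\right)^{2} = \left(-23 - 1\right)^{2} = \left(-24\right)^{2} = 576$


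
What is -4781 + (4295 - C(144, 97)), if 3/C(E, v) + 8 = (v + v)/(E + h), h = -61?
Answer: -228171/470 ≈ -485.47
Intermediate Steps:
C(E, v) = 3/(-8 + 2*v/(-61 + E)) (C(E, v) = 3/(-8 + (v + v)/(E - 61)) = 3/(-8 + (2*v)/(-61 + E)) = 3/(-8 + 2*v/(-61 + E)))
-4781 + (4295 - C(144, 97)) = -4781 + (4295 - 3*(-61 + 144)/(2*(244 + 97 - 4*144))) = -4781 + (4295 - 3*83/(2*(244 + 97 - 576))) = -4781 + (4295 - 3*83/(2*(-235))) = -4781 + (4295 - 3*(-1)*83/(2*235)) = -4781 + (4295 - 1*(-249/470)) = -4781 + (4295 + 249/470) = -4781 + 2018899/470 = -228171/470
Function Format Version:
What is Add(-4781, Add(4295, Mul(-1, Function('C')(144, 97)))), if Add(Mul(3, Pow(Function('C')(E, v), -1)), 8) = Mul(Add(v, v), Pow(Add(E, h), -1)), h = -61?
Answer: Rational(-228171, 470) ≈ -485.47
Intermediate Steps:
Function('C')(E, v) = Mul(3, Pow(Add(-8, Mul(2, v, Pow(Add(-61, E), -1))), -1)) (Function('C')(E, v) = Mul(3, Pow(Add(-8, Mul(Add(v, v), Pow(Add(E, -61), -1))), -1)) = Mul(3, Pow(Add(-8, Mul(Mul(2, v), Pow(Add(-61, E), -1))), -1)) = Mul(3, Pow(Add(-8, Mul(2, v, Pow(Add(-61, E), -1))), -1)))
Add(-4781, Add(4295, Mul(-1, Function('C')(144, 97)))) = Add(-4781, Add(4295, Mul(-1, Mul(Rational(3, 2), Pow(Add(244, 97, Mul(-4, 144)), -1), Add(-61, 144))))) = Add(-4781, Add(4295, Mul(-1, Mul(Rational(3, 2), Pow(Add(244, 97, -576), -1), 83)))) = Add(-4781, Add(4295, Mul(-1, Mul(Rational(3, 2), Pow(-235, -1), 83)))) = Add(-4781, Add(4295, Mul(-1, Mul(Rational(3, 2), Rational(-1, 235), 83)))) = Add(-4781, Add(4295, Mul(-1, Rational(-249, 470)))) = Add(-4781, Add(4295, Rational(249, 470))) = Add(-4781, Rational(2018899, 470)) = Rational(-228171, 470)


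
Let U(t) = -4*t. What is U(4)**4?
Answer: 65536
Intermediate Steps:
U(4)**4 = (-4*4)**4 = (-16)**4 = 65536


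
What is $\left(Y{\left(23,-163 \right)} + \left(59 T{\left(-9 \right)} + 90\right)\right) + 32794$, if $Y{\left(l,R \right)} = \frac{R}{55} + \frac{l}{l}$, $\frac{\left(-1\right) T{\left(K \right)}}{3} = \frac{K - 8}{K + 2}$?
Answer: $\frac{12494089}{385} \approx 32452.0$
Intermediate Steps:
$T{\left(K \right)} = - \frac{3 \left(-8 + K\right)}{2 + K}$ ($T{\left(K \right)} = - 3 \frac{K - 8}{K + 2} = - 3 \frac{-8 + K}{2 + K} = - \frac{3 \left(-8 + K\right)}{2 + K}$)
$Y{\left(l,R \right)} = 1 + \frac{R}{55}$ ($Y{\left(l,R \right)} = R \frac{1}{55} + 1 = \frac{R}{55} + 1 = 1 + \frac{R}{55}$)
$\left(Y{\left(23,-163 \right)} + \left(59 T{\left(-9 \right)} + 90\right)\right) + 32794 = \left(\left(1 + \frac{1}{55} \left(-163\right)\right) + \left(59 \frac{3 \left(8 - -9\right)}{2 - 9} + 90\right)\right) + 32794 = \left(\left(1 - \frac{163}{55}\right) + \left(59 \frac{3 \left(8 + 9\right)}{-7} + 90\right)\right) + 32794 = \left(- \frac{108}{55} + \left(59 \cdot 3 \left(- \frac{1}{7}\right) 17 + 90\right)\right) + 32794 = \left(- \frac{108}{55} + \left(59 \left(- \frac{51}{7}\right) + 90\right)\right) + 32794 = \left(- \frac{108}{55} + \left(- \frac{3009}{7} + 90\right)\right) + 32794 = \left(- \frac{108}{55} - \frac{2379}{7}\right) + 32794 = - \frac{131601}{385} + 32794 = \frac{12494089}{385}$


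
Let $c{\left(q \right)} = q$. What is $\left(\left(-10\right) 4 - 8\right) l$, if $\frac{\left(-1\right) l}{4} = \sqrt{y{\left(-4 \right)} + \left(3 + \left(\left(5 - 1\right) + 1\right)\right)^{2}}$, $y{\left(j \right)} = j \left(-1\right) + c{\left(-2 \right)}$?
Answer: $192 \sqrt{66} \approx 1559.8$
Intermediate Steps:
$y{\left(j \right)} = -2 - j$ ($y{\left(j \right)} = j \left(-1\right) - 2 = - j - 2 = -2 - j$)
$l = - 4 \sqrt{66}$ ($l = - 4 \sqrt{\left(-2 - -4\right) + \left(3 + \left(\left(5 - 1\right) + 1\right)\right)^{2}} = - 4 \sqrt{\left(-2 + 4\right) + \left(3 + \left(4 + 1\right)\right)^{2}} = - 4 \sqrt{2 + \left(3 + 5\right)^{2}} = - 4 \sqrt{2 + 8^{2}} = - 4 \sqrt{2 + 64} = - 4 \sqrt{66} \approx -32.496$)
$\left(\left(-10\right) 4 - 8\right) l = \left(\left(-10\right) 4 - 8\right) \left(- 4 \sqrt{66}\right) = \left(-40 - 8\right) \left(- 4 \sqrt{66}\right) = - 48 \left(- 4 \sqrt{66}\right) = 192 \sqrt{66}$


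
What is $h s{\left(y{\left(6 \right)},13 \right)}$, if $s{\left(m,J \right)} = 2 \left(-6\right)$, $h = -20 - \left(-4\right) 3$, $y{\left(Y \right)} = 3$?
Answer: $96$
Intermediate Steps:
$h = -8$ ($h = -20 - -12 = -20 + 12 = -8$)
$s{\left(m,J \right)} = -12$
$h s{\left(y{\left(6 \right)},13 \right)} = \left(-8\right) \left(-12\right) = 96$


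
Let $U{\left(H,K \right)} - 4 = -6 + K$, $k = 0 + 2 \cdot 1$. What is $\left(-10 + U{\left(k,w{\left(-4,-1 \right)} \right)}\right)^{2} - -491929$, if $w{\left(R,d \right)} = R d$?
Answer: $491993$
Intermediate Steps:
$k = 2$ ($k = 0 + 2 = 2$)
$U{\left(H,K \right)} = -2 + K$ ($U{\left(H,K \right)} = 4 + \left(-6 + K\right) = -2 + K$)
$\left(-10 + U{\left(k,w{\left(-4,-1 \right)} \right)}\right)^{2} - -491929 = \left(-10 - -2\right)^{2} - -491929 = \left(-10 + \left(-2 + 4\right)\right)^{2} + 491929 = \left(-10 + 2\right)^{2} + 491929 = \left(-8\right)^{2} + 491929 = 64 + 491929 = 491993$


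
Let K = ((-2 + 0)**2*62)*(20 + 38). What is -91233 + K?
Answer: -76849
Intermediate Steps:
K = 14384 (K = ((-2)**2*62)*58 = (4*62)*58 = 248*58 = 14384)
-91233 + K = -91233 + 14384 = -76849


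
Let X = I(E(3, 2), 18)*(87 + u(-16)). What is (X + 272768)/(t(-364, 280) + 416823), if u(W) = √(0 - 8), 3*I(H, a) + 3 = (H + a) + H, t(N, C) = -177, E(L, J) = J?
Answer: 273319/416646 + 19*I*√2/624969 ≈ 0.656 + 4.2994e-5*I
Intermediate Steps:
I(H, a) = -1 + a/3 + 2*H/3 (I(H, a) = -1 + ((H + a) + H)/3 = -1 + (a + 2*H)/3 = -1 + (a/3 + 2*H/3) = -1 + a/3 + 2*H/3)
u(W) = 2*I*√2 (u(W) = √(-8) = 2*I*√2)
X = 551 + 38*I*√2/3 (X = (-1 + (⅓)*18 + (⅔)*2)*(87 + 2*I*√2) = (-1 + 6 + 4/3)*(87 + 2*I*√2) = 19*(87 + 2*I*√2)/3 = 551 + 38*I*√2/3 ≈ 551.0 + 17.913*I)
(X + 272768)/(t(-364, 280) + 416823) = ((551 + 38*I*√2/3) + 272768)/(-177 + 416823) = (273319 + 38*I*√2/3)/416646 = (273319 + 38*I*√2/3)*(1/416646) = 273319/416646 + 19*I*√2/624969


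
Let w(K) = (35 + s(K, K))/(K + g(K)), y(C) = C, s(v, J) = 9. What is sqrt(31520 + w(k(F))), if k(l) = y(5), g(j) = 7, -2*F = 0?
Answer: sqrt(283713)/3 ≈ 177.55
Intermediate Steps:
F = 0 (F = -1/2*0 = 0)
k(l) = 5
w(K) = 44/(7 + K) (w(K) = (35 + 9)/(K + 7) = 44/(7 + K))
sqrt(31520 + w(k(F))) = sqrt(31520 + 44/(7 + 5)) = sqrt(31520 + 44/12) = sqrt(31520 + 44*(1/12)) = sqrt(31520 + 11/3) = sqrt(94571/3) = sqrt(283713)/3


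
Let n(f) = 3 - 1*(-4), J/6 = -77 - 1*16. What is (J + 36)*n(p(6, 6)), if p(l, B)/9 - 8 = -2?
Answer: -3654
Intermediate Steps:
p(l, B) = 54 (p(l, B) = 72 + 9*(-2) = 72 - 18 = 54)
J = -558 (J = 6*(-77 - 1*16) = 6*(-77 - 16) = 6*(-93) = -558)
n(f) = 7 (n(f) = 3 + 4 = 7)
(J + 36)*n(p(6, 6)) = (-558 + 36)*7 = -522*7 = -3654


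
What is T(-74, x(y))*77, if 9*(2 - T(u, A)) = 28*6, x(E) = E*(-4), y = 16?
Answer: -3850/3 ≈ -1283.3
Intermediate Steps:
x(E) = -4*E
T(u, A) = -50/3 (T(u, A) = 2 - 28*6/9 = 2 - ⅑*168 = 2 - 56/3 = -50/3)
T(-74, x(y))*77 = -50/3*77 = -3850/3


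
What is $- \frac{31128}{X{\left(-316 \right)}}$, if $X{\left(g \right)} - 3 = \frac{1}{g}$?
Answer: $- \frac{9836448}{947} \approx -10387.0$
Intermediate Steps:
$X{\left(g \right)} = 3 + \frac{1}{g}$
$- \frac{31128}{X{\left(-316 \right)}} = - \frac{31128}{3 + \frac{1}{-316}} = - \frac{31128}{3 - \frac{1}{316}} = - \frac{31128}{\frac{947}{316}} = \left(-31128\right) \frac{316}{947} = - \frac{9836448}{947}$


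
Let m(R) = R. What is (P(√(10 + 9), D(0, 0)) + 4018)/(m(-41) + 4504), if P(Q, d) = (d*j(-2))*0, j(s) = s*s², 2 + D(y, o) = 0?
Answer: 4018/4463 ≈ 0.90029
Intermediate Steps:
D(y, o) = -2 (D(y, o) = -2 + 0 = -2)
j(s) = s³
P(Q, d) = 0 (P(Q, d) = (d*(-2)³)*0 = (d*(-8))*0 = -8*d*0 = 0)
(P(√(10 + 9), D(0, 0)) + 4018)/(m(-41) + 4504) = (0 + 4018)/(-41 + 4504) = 4018/4463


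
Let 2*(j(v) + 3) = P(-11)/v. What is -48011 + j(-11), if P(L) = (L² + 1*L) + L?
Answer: -96037/2 ≈ -48019.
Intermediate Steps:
P(L) = L² + 2*L (P(L) = (L² + L) + L = (L + L²) + L = L² + 2*L)
j(v) = -3 + 99/(2*v) (j(v) = -3 + ((-11*(2 - 11))/v)/2 = -3 + ((-11*(-9))/v)/2 = -3 + (99/v)/2 = -3 + 99/(2*v))
-48011 + j(-11) = -48011 + (-3 + (99/2)/(-11)) = -48011 + (-3 + (99/2)*(-1/11)) = -48011 + (-3 - 9/2) = -48011 - 15/2 = -96037/2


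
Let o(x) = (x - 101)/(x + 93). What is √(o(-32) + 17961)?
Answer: 8*√1044137/61 ≈ 134.01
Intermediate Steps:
o(x) = (-101 + x)/(93 + x)
√(o(-32) + 17961) = √((-101 - 32)/(93 - 32) + 17961) = √(-133/61 + 17961) = √(1095488/61) = 8*√1044137/61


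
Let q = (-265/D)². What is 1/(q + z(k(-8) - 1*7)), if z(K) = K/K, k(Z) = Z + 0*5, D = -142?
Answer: 20164/90389 ≈ 0.22308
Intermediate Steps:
k(Z) = Z (k(Z) = Z + 0 = Z)
z(K) = 1
q = 70225/20164 (q = (-265/(-142))² = (-265*(-1/142))² = (265/142)² = 70225/20164 ≈ 3.4827)
1/(q + z(k(-8) - 1*7)) = 1/(70225/20164 + 1) = 1/(90389/20164) = 20164/90389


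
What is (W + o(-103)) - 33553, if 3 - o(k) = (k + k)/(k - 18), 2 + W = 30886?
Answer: -322792/121 ≈ -2667.7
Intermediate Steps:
W = 30884 (W = -2 + 30886 = 30884)
o(k) = 3 - 2*k/(-18 + k) (o(k) = 3 - (k + k)/(k - 18) = 3 - 2*k/(-18 + k))
(W + o(-103)) - 33553 = (30884 + (-54 - 103)/(-18 - 103)) - 33553 = (30884 - 157/(-121)) - 33553 = (30884 - 1/121*(-157)) - 33553 = (30884 + 157/121) - 33553 = 3737121/121 - 33553 = -322792/121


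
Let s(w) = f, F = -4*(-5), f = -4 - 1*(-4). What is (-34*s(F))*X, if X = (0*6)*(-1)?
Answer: 0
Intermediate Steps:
f = 0 (f = -4 + 4 = 0)
F = 20
s(w) = 0
X = 0 (X = 0*(-1) = 0)
(-34*s(F))*X = -34*0*0 = 0*0 = 0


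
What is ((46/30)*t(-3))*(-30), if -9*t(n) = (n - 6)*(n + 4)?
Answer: -46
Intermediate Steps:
t(n) = -(-6 + n)*(4 + n)/9 (t(n) = -(n - 6)*(n + 4)/9 = -(-6 + n)*(4 + n)/9)
((46/30)*t(-3))*(-30) = ((46/30)*(8/3 - ⅑*(-3)² + (2/9)*(-3)))*(-30) = ((46*(1/30))*(8/3 - ⅑*9 - ⅔))*(-30) = (23*(8/3 - 1 - ⅔)/15)*(-30) = ((23/15)*1)*(-30) = (23/15)*(-30) = -46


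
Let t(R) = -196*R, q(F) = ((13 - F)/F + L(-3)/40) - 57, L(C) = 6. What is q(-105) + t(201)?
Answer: -16570669/420 ≈ -39454.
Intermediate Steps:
q(F) = -1137/20 + (13 - F)/F (q(F) = ((13 - F)/F + 6/40) - 57 = ((13 - F)/F + 6*(1/40)) - 57 = ((13 - F)/F + 3/20) - 57 = (3/20 + (13 - F)/F) - 57 = -1137/20 + (13 - F)/F)
q(-105) + t(201) = (-1157/20 + 13/(-105)) - 196*201 = (-1157/20 + 13*(-1/105)) - 39396 = (-1157/20 - 13/105) - 39396 = -24349/420 - 39396 = -16570669/420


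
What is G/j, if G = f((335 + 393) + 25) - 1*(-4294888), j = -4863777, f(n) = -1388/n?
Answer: -3234049276/3662424081 ≈ -0.88303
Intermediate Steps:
G = 3234049276/753 (G = -1388/((335 + 393) + 25) - 1*(-4294888) = -1388/(728 + 25) + 4294888 = -1388/753 + 4294888 = 3234049276/753 ≈ 4.2949e+6)
G/j = (3234049276/753)/(-4863777) = (3234049276/753)*(-1/4863777) = -3234049276/3662424081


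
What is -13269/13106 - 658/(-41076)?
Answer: -9578816/9613251 ≈ -0.99642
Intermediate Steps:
-13269/13106 - 658/(-41076) = -13269*1/13106 - 658*(-1/41076) = -13269/13106 + 47/2934 = -9578816/9613251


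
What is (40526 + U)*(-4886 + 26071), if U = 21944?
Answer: 1323426950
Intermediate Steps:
(40526 + U)*(-4886 + 26071) = (40526 + 21944)*(-4886 + 26071) = 62470*21185 = 1323426950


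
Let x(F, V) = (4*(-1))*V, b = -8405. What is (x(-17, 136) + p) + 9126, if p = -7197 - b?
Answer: 9790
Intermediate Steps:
x(F, V) = -4*V
p = 1208 (p = -7197 - 1*(-8405) = -7197 + 8405 = 1208)
(x(-17, 136) + p) + 9126 = (-4*136 + 1208) + 9126 = (-544 + 1208) + 9126 = 664 + 9126 = 9790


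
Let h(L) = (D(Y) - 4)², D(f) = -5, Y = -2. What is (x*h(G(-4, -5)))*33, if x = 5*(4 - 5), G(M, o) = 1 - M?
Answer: -13365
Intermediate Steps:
x = -5 (x = 5*(-1) = -5)
h(L) = 81 (h(L) = (-5 - 4)² = (-9)² = 81)
(x*h(G(-4, -5)))*33 = -5*81*33 = -405*33 = -13365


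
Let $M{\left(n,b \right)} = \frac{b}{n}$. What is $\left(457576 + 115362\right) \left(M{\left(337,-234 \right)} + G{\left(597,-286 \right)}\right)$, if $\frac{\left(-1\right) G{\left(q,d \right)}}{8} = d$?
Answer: $\frac{441633215036}{337} \approx 1.3105 \cdot 10^{9}$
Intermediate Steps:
$G{\left(q,d \right)} = - 8 d$
$\left(457576 + 115362\right) \left(M{\left(337,-234 \right)} + G{\left(597,-286 \right)}\right) = \left(457576 + 115362\right) \left(- \frac{234}{337} - -2288\right) = 572938 \left(\left(-234\right) \frac{1}{337} + 2288\right) = 572938 \left(- \frac{234}{337} + 2288\right) = 572938 \cdot \frac{770822}{337} = \frac{441633215036}{337}$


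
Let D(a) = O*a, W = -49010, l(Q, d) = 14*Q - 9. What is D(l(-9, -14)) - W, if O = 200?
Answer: 22010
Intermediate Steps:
l(Q, d) = -9 + 14*Q
D(a) = 200*a
D(l(-9, -14)) - W = 200*(-9 + 14*(-9)) - 1*(-49010) = 200*(-9 - 126) + 49010 = 200*(-135) + 49010 = -27000 + 49010 = 22010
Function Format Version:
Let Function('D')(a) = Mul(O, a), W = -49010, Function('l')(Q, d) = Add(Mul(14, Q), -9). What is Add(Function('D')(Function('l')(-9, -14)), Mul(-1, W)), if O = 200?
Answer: 22010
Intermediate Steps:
Function('l')(Q, d) = Add(-9, Mul(14, Q))
Function('D')(a) = Mul(200, a)
Add(Function('D')(Function('l')(-9, -14)), Mul(-1, W)) = Add(Mul(200, Add(-9, Mul(14, -9))), Mul(-1, -49010)) = Add(Mul(200, Add(-9, -126)), 49010) = Add(Mul(200, -135), 49010) = Add(-27000, 49010) = 22010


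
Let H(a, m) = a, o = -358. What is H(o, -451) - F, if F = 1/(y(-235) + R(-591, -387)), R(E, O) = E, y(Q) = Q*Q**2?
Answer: -4646290827/12978466 ≈ -358.00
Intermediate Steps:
y(Q) = Q**3
F = -1/12978466 (F = 1/((-235)**3 - 591) = 1/(-12977875 - 591) = 1/(-12978466) = -1/12978466 ≈ -7.7051e-8)
H(o, -451) - F = -358 - 1*(-1/12978466) = -358 + 1/12978466 = -4646290827/12978466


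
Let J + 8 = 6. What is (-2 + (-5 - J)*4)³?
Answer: -2744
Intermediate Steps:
J = -2 (J = -8 + 6 = -2)
(-2 + (-5 - J)*4)³ = (-2 + (-5 - 1*(-2))*4)³ = (-2 + (-5 + 2)*4)³ = (-2 - 3*4)³ = (-2 - 12)³ = (-14)³ = -2744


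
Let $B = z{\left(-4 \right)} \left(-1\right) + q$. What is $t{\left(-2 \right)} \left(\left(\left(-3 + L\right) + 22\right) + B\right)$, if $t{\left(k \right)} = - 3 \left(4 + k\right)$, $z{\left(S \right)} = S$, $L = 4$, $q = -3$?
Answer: $-144$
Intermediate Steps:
$t{\left(k \right)} = -12 - 3 k$
$B = 1$ ($B = \left(-4\right) \left(-1\right) - 3 = 4 - 3 = 1$)
$t{\left(-2 \right)} \left(\left(\left(-3 + L\right) + 22\right) + B\right) = \left(-12 - -6\right) \left(\left(\left(-3 + 4\right) + 22\right) + 1\right) = \left(-12 + 6\right) \left(\left(1 + 22\right) + 1\right) = - 6 \left(23 + 1\right) = \left(-6\right) 24 = -144$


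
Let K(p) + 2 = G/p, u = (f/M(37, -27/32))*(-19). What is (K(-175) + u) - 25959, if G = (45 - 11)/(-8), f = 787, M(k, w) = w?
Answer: -155715241/18900 ≈ -8238.9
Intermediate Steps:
u = 478496/27 (u = (787/((-27/32)))*(-19) = (787/((-27*1/32)))*(-19) = (787/(-27/32))*(-19) = (787*(-32/27))*(-19) = -25184/27*(-19) = 478496/27 ≈ 17722.)
G = -17/4 (G = 34*(-⅛) = -17/4 ≈ -4.2500)
K(p) = -2 - 17/(4*p)
(K(-175) + u) - 25959 = ((-2 - 17/4/(-175)) + 478496/27) - 25959 = ((-2 - 17/4*(-1/175)) + 478496/27) - 25959 = ((-2 + 17/700) + 478496/27) - 25959 = (-1383/700 + 478496/27) - 25959 = 334909859/18900 - 25959 = -155715241/18900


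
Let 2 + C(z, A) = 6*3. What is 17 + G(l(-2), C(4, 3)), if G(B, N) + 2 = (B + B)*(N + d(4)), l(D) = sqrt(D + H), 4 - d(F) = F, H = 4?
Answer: 15 + 32*sqrt(2) ≈ 60.255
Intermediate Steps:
d(F) = 4 - F
C(z, A) = 16 (C(z, A) = -2 + 6*3 = -2 + 18 = 16)
l(D) = sqrt(4 + D) (l(D) = sqrt(D + 4) = sqrt(4 + D))
G(B, N) = -2 + 2*B*N (G(B, N) = -2 + (B + B)*(N + (4 - 1*4)) = -2 + (2*B)*(N + (4 - 4)) = -2 + (2*B)*(N + 0) = -2 + (2*B)*N = -2 + 2*B*N)
17 + G(l(-2), C(4, 3)) = 17 + (-2 + 2*sqrt(4 - 2)*16) = 17 + (-2 + 2*sqrt(2)*16) = 17 + (-2 + 32*sqrt(2)) = 15 + 32*sqrt(2)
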